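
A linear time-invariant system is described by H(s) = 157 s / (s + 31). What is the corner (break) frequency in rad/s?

The single real pole at s = −31 gives a corner at ω = 31 rad/s.

31 rad/s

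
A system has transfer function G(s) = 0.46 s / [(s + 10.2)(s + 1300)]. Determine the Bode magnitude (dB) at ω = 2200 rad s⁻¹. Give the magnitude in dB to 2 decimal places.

-74.89 dB

|j2200| = 2200
|j2200 + 10.2| = √(2200² + 10.2²) = 2200
|j2200 + 1300| = √(2200² + 1300²) = 2555
|G(j2200)| = 0.46 × 2200 / (2200 × 2555) = 0.00018001
20 log₁₀(0.00018001) = -74.894 dB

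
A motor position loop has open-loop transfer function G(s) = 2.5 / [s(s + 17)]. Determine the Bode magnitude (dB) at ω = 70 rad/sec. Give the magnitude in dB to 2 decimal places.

|j70 + 17| = √(70² + 17²) = 72.03
|j70| = 70
|G(j70)| = 2.5 / (72.03 × 70) = 0.00049579
20 log₁₀(0.00049579) = -66.094 dB

-66.09 dB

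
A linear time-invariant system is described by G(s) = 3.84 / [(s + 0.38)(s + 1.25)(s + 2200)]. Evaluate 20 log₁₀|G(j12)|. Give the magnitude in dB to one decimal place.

|j12 + 0.38| = √(12² + 0.38²) = 12.01
|j12 + 1.25| = √(12² + 1.25²) = 12.06
|j12 + 2200| = √(12² + 2200²) = 2200
|G(j12)| = 3.84 / (12.01 × 12.06 × 2200) = 1.205e-05
20 log₁₀(1.205e-05) = -98.38 dB

-98.4 dB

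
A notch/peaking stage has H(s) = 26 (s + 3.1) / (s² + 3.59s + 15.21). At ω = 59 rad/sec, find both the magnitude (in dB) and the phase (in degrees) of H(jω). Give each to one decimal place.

|j59 + 3.1| = √(59² + 3.1²) = 59.08
|(j59)² + 3.59(j59) + 15.21| = |-3465.8 + j211.81| = 3472
|H(j59)| = 26 × 59.08 / 3472 = 0.4424
20 log₁₀(0.4424) = -7.08 dB
∠(j59 + 3.1) = arctan(59/3.1) = 86.99°
∠[(j59)² + 3.59(j59) + 15.21] = ∠[-3465.8 + j211.81] = 176.50°
∠H(j59) = 86.99° − 176.50° = -89.51°

|H| = -7.1 dB, ∠H = -89.5°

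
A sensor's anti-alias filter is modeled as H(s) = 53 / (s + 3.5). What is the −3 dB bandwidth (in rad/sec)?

3.5 rad/sec

For a single-pole low-pass, the −3 dB point is at the pole: ω = 3.5 rad/sec.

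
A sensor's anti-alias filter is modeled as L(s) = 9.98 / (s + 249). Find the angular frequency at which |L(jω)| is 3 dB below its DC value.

249 rad/s

For a single-pole low-pass, the −3 dB point is at the pole: ω = 249 rad/s.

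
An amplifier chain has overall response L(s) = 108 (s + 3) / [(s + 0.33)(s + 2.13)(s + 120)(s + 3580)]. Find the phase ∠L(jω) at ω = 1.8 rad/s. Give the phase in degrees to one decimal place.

-89.7°

∠(j1.8 + 3) = arctan(1.8/3) = 30.96°
∠(j1.8 + 0.33) = arctan(1.8/0.33) = 79.61°
∠(j1.8 + 2.13) = arctan(1.8/2.13) = 40.20°
∠(j1.8 + 120) = arctan(1.8/120) = 0.86°
∠(j1.8 + 3580) = arctan(1.8/3580) = 0.03°
∠L(j1.8) = 30.96° − (79.61° + 40.20° + 0.86° + 0.03°) = -89.74°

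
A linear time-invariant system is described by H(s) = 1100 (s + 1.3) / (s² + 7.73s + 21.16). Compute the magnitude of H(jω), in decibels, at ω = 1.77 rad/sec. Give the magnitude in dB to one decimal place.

|j1.77 + 1.3| = √(1.77² + 1.3²) = 2.196
|(j1.77)² + 7.73(j1.77) + 21.16| = |18.027 + j13.682| = 22.63
|H(j1.77)| = 1100 × 2.196 / 22.63 = 106.74
20 log₁₀(106.74) = 40.57 dB

40.6 dB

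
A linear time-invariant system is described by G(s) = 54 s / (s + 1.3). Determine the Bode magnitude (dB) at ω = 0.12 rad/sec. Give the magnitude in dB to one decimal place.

13.9 dB

|j0.12| = 0.12
|j0.12 + 1.3| = √(0.12² + 1.3²) = 1.306
|G(j0.12)| = 54 × 0.12 / 1.306 = 4.9635
20 log₁₀(4.9635) = 13.92 dB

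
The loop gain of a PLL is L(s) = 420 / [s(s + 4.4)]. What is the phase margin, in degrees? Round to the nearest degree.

Gain crossover: |L(jω)| = 1 at ω ≈ 20.3 rad/sec.
∠L(j20.3) = −90° − arctan(20.3/4.4) ≈ -167.75°
PM = 180° + (-167.75°) = 12.25°

12°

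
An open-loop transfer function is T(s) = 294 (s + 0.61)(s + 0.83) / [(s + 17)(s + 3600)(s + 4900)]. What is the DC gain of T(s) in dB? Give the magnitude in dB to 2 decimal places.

-126.08 dB

T(0) = 294 × 0.61 × 0.83 / (17 × 3600 × 4900) = 4.9637e-07
20 log₁₀(4.9637e-07) = -126.084 dB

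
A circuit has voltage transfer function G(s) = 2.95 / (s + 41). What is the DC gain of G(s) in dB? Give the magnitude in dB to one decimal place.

-22.9 dB

G(0) = 2.95 / 41 = 0.071951
20 log₁₀(0.071951) = -22.86 dB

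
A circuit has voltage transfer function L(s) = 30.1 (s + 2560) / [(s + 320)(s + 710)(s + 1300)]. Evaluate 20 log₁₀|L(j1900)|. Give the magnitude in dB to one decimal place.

-99.4 dB

|j1900 + 2560| = √(1900² + 2560²) = 3188
|j1900 + 320| = √(1900² + 320²) = 1927
|j1900 + 710| = √(1900² + 710²) = 2028
|j1900 + 1300| = √(1900² + 1300²) = 2302
|L(j1900)| = 30.1 × 3188 / (1927 × 2028 × 2302) = 1.0666e-05
20 log₁₀(1.0666e-05) = -99.44 dB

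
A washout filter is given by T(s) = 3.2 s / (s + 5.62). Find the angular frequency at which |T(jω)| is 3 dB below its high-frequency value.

For a single-pole high-pass, the −3 dB point is at the pole: ω = 5.62 rad s⁻¹.

5.62 rad s⁻¹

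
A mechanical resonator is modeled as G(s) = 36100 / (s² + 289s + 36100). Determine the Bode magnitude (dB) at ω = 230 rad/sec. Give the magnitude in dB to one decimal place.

-5.6 dB

|(j230)² + 289(j230) + 36100| = |-16800 + j66470| = 6.856e+04
|G(j230)| = 36100 / 6.856e+04 = 0.52654
20 log₁₀(0.52654) = -5.57 dB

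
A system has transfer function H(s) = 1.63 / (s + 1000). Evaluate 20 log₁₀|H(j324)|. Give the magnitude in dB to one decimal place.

|j324 + 1000| = √(324² + 1000²) = 1051
|H(j324)| = 1.63 / 1051 = 0.0015506
20 log₁₀(0.0015506) = -56.19 dB

-56.2 dB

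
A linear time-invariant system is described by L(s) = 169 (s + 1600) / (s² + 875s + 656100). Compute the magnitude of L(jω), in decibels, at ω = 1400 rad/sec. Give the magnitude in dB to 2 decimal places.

-13.94 dB

|j1400 + 1600| = √(1400² + 1600²) = 2126
|(j1400)² + 875(j1400) + 656100| = |-1.3039e+06 + j1.225e+06| = 1.789e+06
|L(j1400)| = 169 × 2126 / 1.789e+06 = 0.20083
20 log₁₀(0.20083) = -13.943 dB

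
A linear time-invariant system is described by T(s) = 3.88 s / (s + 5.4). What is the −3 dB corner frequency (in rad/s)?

5.4 rad/s

For a single-pole high-pass, the −3 dB point is at the pole: ω = 5.4 rad/s.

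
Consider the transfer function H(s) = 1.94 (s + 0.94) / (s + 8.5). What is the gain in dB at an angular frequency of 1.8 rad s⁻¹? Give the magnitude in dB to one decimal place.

-6.9 dB

|j1.8 + 0.94| = √(1.8² + 0.94²) = 2.031
|j1.8 + 8.5| = √(1.8² + 8.5²) = 8.688
|H(j1.8)| = 1.94 × 2.031 / 8.688 = 0.45341
20 log₁₀(0.45341) = -6.87 dB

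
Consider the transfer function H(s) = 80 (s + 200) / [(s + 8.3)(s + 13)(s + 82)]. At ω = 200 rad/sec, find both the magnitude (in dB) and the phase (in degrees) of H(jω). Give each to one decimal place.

|j200 + 200| = √(200² + 200²) = 282.8
|j200 + 8.3| = √(200² + 8.3²) = 200.2
|j200 + 13| = √(200² + 13²) = 200.4
|j200 + 82| = √(200² + 82²) = 216.2
|H(j200)| = 80 × 282.8 / (200.2 × 200.4 × 216.2) = 0.0026093
20 log₁₀(0.0026093) = -51.67 dB
∠(j200 + 200) = arctan(200/200) = 45.00°
∠(j200 + 8.3) = arctan(200/8.3) = 87.62°
∠(j200 + 13) = arctan(200/13) = 86.28°
∠(j200 + 82) = arctan(200/82) = 67.71°
∠H(j200) = 45.00° − (87.62° + 86.28° + 67.71°) = -196.61°

|H| = -51.7 dB, ∠H = -196.6 deg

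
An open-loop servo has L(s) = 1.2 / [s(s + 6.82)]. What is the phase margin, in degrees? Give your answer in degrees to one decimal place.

Gain crossover: |L(jω)| = 1 at ω ≈ 0.176 rad/s.
∠L(j0.176) = −90° − arctan(0.176/6.82) ≈ -91.48°
PM = 180° + (-91.48°) = 88.52°

88.5°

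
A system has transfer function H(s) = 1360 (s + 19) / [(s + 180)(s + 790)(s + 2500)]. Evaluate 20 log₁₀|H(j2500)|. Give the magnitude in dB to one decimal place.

|j2500 + 19| = √(2500² + 19²) = 2500
|j2500 + 180| = √(2500² + 180²) = 2506
|j2500 + 790| = √(2500² + 790²) = 2622
|j2500 + 2500| = √(2500² + 2500²) = 3536
|H(j2500)| = 1360 × 2500 / (2506 × 2622 × 3536) = 0.00014634
20 log₁₀(0.00014634) = -76.69 dB

-76.7 dB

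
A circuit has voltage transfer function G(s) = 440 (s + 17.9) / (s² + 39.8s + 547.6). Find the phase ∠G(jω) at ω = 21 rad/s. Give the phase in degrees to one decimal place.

∠(j21 + 17.9) = arctan(21/17.9) = 49.56°
∠[(j21)² + 39.8(j21) + 547.6] = ∠[106.6 + j835.8] = 82.73°
∠G(j21) = 49.56° − 82.73° = -33.18°

-33.2 deg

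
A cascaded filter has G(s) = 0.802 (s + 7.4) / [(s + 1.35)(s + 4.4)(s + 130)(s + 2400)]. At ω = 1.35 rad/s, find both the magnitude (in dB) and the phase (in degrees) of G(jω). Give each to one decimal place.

|j1.35 + 7.4| = √(1.35² + 7.4²) = 7.522
|j1.35 + 1.35| = √(1.35² + 1.35²) = 1.909
|j1.35 + 4.4| = √(1.35² + 4.4²) = 4.602
|j1.35 + 130| = √(1.35² + 130²) = 130
|j1.35 + 2400| = √(1.35² + 2400²) = 2400
|G(j1.35)| = 0.802 × 7.522 / (1.909 × 4.602 × 130 × 2400) = 2.2004e-06
20 log₁₀(2.2004e-06) = -113.15 dB
∠(j1.35 + 7.4) = arctan(1.35/7.4) = 10.34°
∠(j1.35 + 1.35) = arctan(1.35/1.35) = 45.00°
∠(j1.35 + 4.4) = arctan(1.35/4.4) = 17.06°
∠(j1.35 + 130) = arctan(1.35/130) = 0.59°
∠(j1.35 + 2400) = arctan(1.35/2400) = 0.03°
∠G(j1.35) = 10.34° − (45.00° + 17.06° + 0.59° + 0.03°) = -52.35°

|G| = -113.2 dB, ∠G = -52.3°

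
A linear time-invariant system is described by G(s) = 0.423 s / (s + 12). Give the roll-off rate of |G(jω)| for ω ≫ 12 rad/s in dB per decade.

0 dB/decade

With 1 zero and 1 pole, the high-frequency asymptotic slope is 20 × (1 − 1) = 0 dB/decade.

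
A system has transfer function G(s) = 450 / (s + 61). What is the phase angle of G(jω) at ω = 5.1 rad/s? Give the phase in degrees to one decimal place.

-4.8°

∠(j5.1 + 61) = arctan(5.1/61) = 4.78°
∠G(j5.1) = −4.78° = -4.78°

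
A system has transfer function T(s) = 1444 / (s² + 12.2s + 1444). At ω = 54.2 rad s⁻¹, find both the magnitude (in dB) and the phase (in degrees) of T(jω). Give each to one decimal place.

|(j54.2)² + 12.2(j54.2) + 1444| = |-1493.6 + j661.24| = 1633
|T(j54.2)| = 1444 / 1633 = 0.88401
20 log₁₀(0.88401) = -1.07 dB
∠[(j54.2)² + 12.2(j54.2) + 1444] = ∠[-1493.6 + j661.24] = 156.12°
∠T(j54.2) = −156.12° = -156.12°

|T| = -1.1 dB, ∠T = -156.1 deg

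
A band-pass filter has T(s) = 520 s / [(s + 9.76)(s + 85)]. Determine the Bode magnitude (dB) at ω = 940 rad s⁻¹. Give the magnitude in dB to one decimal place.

-5.2 dB

|j940| = 940
|j940 + 9.76| = √(940² + 9.76²) = 940.1
|j940 + 85| = √(940² + 85²) = 943.8
|T(j940)| = 520 × 940 / (940.1 × 943.8) = 0.55091
20 log₁₀(0.55091) = -5.18 dB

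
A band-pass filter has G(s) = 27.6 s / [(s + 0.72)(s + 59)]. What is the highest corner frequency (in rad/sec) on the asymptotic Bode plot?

59 rad/sec

Break frequencies occur at each pole and zero magnitude: 0.72 rad/sec, 59 rad/sec.
The highest is 59 rad/sec.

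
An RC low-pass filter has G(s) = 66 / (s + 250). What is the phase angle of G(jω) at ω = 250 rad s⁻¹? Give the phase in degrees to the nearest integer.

-45°

∠(j250 + 250) = arctan(250/250) = 45.00°
∠G(j250) = −45.00° = -45.00°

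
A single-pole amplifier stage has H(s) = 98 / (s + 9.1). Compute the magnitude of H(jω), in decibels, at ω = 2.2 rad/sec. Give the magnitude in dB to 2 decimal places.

20.40 dB

|j2.2 + 9.1| = √(2.2² + 9.1²) = 9.362
|H(j2.2)| = 98 / 9.362 = 10.468
20 log₁₀(10.468) = 20.397 dB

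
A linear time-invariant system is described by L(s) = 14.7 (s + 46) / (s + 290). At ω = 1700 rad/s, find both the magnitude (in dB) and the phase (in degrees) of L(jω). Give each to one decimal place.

|L| = 23.2 dB, ∠L = 8.1 deg

|j1700 + 46| = √(1700² + 46²) = 1701
|j1700 + 290| = √(1700² + 290²) = 1725
|L(j1700)| = 14.7 × 1701 / 1725 = 14.496
20 log₁₀(14.496) = 23.22 dB
∠(j1700 + 46) = arctan(1700/46) = 88.45°
∠(j1700 + 290) = arctan(1700/290) = 80.32°
∠L(j1700) = 88.45° − 80.32° = 8.13°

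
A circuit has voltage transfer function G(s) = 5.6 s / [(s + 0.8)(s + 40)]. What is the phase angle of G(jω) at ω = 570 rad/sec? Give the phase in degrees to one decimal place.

-85.9°

∠(j570) = 90.00°
∠(j570 + 0.8) = arctan(570/0.8) = 89.92°
∠(j570 + 40) = arctan(570/40) = 85.99°
∠G(j570) = 90.00° − (89.92° + 85.99°) = -85.91°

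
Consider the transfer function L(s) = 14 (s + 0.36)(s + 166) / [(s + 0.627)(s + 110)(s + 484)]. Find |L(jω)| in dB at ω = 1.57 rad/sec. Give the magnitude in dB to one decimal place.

|j1.57 + 0.36| = √(1.57² + 0.36²) = 1.611
|j1.57 + 166| = √(1.57² + 166²) = 166
|j1.57 + 0.627| = √(1.57² + 0.627²) = 1.691
|j1.57 + 110| = √(1.57² + 110²) = 110
|j1.57 + 484| = √(1.57² + 484²) = 484
|L(j1.57)| = 14 × 1.611 × 166 / (1.691 × 110 × 484) = 0.041588
20 log₁₀(0.041588) = -27.62 dB

-27.6 dB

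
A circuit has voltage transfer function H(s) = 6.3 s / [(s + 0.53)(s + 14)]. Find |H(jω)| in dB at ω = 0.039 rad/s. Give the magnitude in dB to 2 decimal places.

-29.62 dB

|j0.039| = 0.039
|j0.039 + 0.53| = √(0.039² + 0.53²) = 0.5314
|j0.039 + 14| = √(0.039² + 14²) = 14
|H(j0.039)| = 6.3 × 0.039 / (0.5314 × 14) = 0.033024
20 log₁₀(0.033024) = -29.623 dB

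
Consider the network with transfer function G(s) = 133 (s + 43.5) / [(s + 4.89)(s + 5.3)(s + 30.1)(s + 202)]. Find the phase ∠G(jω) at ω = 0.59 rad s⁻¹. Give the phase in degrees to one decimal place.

∠(j0.59 + 43.5) = arctan(0.59/43.5) = 0.78°
∠(j0.59 + 4.89) = arctan(0.59/4.89) = 6.88°
∠(j0.59 + 5.3) = arctan(0.59/5.3) = 6.35°
∠(j0.59 + 30.1) = arctan(0.59/30.1) = 1.12°
∠(j0.59 + 202) = arctan(0.59/202) = 0.17°
∠G(j0.59) = 0.78° − (6.88° + 6.35° + 1.12° + 0.17°) = -13.74°

-13.7°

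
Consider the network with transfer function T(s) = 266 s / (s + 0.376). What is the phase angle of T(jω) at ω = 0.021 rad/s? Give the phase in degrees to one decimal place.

86.8°

∠(j0.021) = 90.00°
∠(j0.021 + 0.376) = arctan(0.021/0.376) = 3.20°
∠T(j0.021) = 90.00° − 3.20° = 86.80°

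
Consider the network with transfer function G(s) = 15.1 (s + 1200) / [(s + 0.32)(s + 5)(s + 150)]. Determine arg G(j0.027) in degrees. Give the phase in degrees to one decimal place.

∠(j0.027 + 1200) = arctan(0.027/1200) = 0.00°
∠(j0.027 + 0.32) = arctan(0.027/0.32) = 4.82°
∠(j0.027 + 5) = arctan(0.027/5) = 0.31°
∠(j0.027 + 150) = arctan(0.027/150) = 0.01°
∠G(j0.027) = 0.00° − (4.82° + 0.31° + 0.01°) = -5.14°

-5.1°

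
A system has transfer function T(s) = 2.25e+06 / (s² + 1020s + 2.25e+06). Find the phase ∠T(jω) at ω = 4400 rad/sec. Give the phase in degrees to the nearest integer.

-165°

∠[(j4400)² + 1020(j4400) + 2.25e+06] = ∠[-1.711e+07 + j4.488e+06] = 165.30°
∠T(j4400) = −165.30° = -165.30°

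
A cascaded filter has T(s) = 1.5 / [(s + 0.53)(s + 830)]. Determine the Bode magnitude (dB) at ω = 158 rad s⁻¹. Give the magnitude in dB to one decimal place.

-99.0 dB

|j158 + 0.53| = √(158² + 0.53²) = 158
|j158 + 830| = √(158² + 830²) = 844.9
|T(j158)| = 1.5 / (158 × 844.9) = 1.1236e-05
20 log₁₀(1.1236e-05) = -98.99 dB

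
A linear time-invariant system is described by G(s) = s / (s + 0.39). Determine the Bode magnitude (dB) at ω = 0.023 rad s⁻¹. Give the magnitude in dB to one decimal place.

|j0.023| = 0.023
|j0.023 + 0.39| = √(0.023² + 0.39²) = 0.3907
|G(j0.023)| = 1 × 0.023 / 0.3907 = 0.058872
20 log₁₀(0.058872) = -24.60 dB

-24.6 dB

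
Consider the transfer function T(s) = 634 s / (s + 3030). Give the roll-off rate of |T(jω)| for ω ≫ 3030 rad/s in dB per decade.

0 dB/decade

With 1 zero and 1 pole, the high-frequency asymptotic slope is 20 × (1 − 1) = 0 dB/decade.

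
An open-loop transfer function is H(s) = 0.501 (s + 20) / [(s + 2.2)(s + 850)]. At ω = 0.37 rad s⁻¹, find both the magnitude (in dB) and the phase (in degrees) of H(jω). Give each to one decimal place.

|j0.37 + 20| = √(0.37² + 20²) = 20
|j0.37 + 2.2| = √(0.37² + 2.2²) = 2.231
|j0.37 + 850| = √(0.37² + 850²) = 850
|H(j0.37)| = 0.501 × 20 / (2.231 × 850) = 0.005285
20 log₁₀(0.005285) = -45.54 dB
∠(j0.37 + 20) = arctan(0.37/20) = 1.06°
∠(j0.37 + 2.2) = arctan(0.37/2.2) = 9.55°
∠(j0.37 + 850) = arctan(0.37/850) = 0.02°
∠H(j0.37) = 1.06° − (9.55° + 0.02°) = -8.51°

|H| = -45.5 dB, ∠H = -8.5°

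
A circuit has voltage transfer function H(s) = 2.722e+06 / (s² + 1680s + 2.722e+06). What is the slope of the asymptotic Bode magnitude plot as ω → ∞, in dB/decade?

-40 dB/decade

With 0 zeros and 2 poles, the high-frequency asymptotic slope is 20 × (0 − 2) = -40 dB/decade.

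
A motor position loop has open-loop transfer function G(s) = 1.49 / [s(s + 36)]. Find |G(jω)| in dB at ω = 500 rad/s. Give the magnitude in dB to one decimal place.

|j500 + 36| = √(500² + 36²) = 501.3
|j500| = 500
|G(j500)| = 1.49 / (501.3 × 500) = 5.9446e-06
20 log₁₀(5.9446e-06) = -104.52 dB

-104.5 dB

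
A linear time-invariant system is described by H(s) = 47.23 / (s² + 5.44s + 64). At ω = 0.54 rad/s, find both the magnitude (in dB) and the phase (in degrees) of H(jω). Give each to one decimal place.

|(j0.54)² + 5.44(j0.54) + 64| = |63.708 + j2.9376| = 63.78
|H(j0.54)| = 47.23 / 63.78 = 0.74056
20 log₁₀(0.74056) = -2.61 dB
∠[(j0.54)² + 5.44(j0.54) + 64] = ∠[63.708 + j2.9376] = 2.64°
∠H(j0.54) = −2.64° = -2.64°

|H| = -2.6 dB, ∠H = -2.6°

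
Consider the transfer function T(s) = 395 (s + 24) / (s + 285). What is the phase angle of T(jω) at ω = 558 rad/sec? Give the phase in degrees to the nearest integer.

25°

∠(j558 + 24) = arctan(558/24) = 87.54°
∠(j558 + 285) = arctan(558/285) = 62.94°
∠T(j558) = 87.54° − 62.94° = 24.59°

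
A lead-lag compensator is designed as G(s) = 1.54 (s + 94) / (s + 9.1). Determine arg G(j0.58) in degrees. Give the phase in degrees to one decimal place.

∠(j0.58 + 94) = arctan(0.58/94) = 0.35°
∠(j0.58 + 9.1) = arctan(0.58/9.1) = 3.65°
∠G(j0.58) = 0.35° − 3.65° = -3.29°

-3.3°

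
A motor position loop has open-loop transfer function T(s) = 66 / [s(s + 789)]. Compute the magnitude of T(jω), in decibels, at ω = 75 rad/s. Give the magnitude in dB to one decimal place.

|j75 + 789| = √(75² + 789²) = 792.6
|j75| = 75
|T(j75)| = 66 / (792.6 × 75) = 0.0011103
20 log₁₀(0.0011103) = -59.09 dB

-59.1 dB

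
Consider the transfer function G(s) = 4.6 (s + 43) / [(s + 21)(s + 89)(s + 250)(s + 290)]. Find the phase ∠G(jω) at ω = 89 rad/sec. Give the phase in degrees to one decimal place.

-94.2°

∠(j89 + 43) = arctan(89/43) = 64.21°
∠(j89 + 21) = arctan(89/21) = 76.72°
∠(j89 + 89) = arctan(89/89) = 45.00°
∠(j89 + 250) = arctan(89/250) = 19.60°
∠(j89 + 290) = arctan(89/290) = 17.06°
∠G(j89) = 64.21° − (76.72° + 45.00° + 19.60° + 17.06°) = -94.17°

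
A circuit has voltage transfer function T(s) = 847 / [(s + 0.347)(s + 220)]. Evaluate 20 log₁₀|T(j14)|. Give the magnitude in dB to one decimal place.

|j14 + 0.347| = √(14² + 0.347²) = 14
|j14 + 220| = √(14² + 220²) = 220.4
|T(j14)| = 847 / (14 × 220.4) = 0.27436
20 log₁₀(0.27436) = -11.23 dB

-11.2 dB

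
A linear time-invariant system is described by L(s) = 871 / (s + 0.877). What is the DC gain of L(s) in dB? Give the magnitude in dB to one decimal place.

L(0) = 871 / 0.877 = 993.16
20 log₁₀(993.16) = 59.94 dB

59.9 dB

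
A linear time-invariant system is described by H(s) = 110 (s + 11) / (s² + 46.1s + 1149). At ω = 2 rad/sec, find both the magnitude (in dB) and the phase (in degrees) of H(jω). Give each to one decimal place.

|j2 + 11| = √(2² + 11²) = 11.18
|(j2)² + 46.1(j2) + 1149| = |1145 + j92.2| = 1149
|H(j2)| = 110 × 11.18 / 1149 = 1.0706
20 log₁₀(1.0706) = 0.59 dB
∠(j2 + 11) = arctan(2/11) = 10.30°
∠[(j2)² + 46.1(j2) + 1149] = ∠[1145 + j92.2] = 4.60°
∠H(j2) = 10.30° − 4.60° = 5.70°

|H| = 0.6 dB, ∠H = 5.7°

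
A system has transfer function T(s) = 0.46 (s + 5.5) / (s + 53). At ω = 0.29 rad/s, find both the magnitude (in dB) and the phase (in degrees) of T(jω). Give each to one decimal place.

|j0.29 + 5.5| = √(0.29² + 5.5²) = 5.508
|j0.29 + 53| = √(0.29² + 53²) = 53
|T(j0.29)| = 0.46 × 5.508 / 53 = 0.047801
20 log₁₀(0.047801) = -26.41 dB
∠(j0.29 + 5.5) = arctan(0.29/5.5) = 3.02°
∠(j0.29 + 53) = arctan(0.29/53) = 0.31°
∠T(j0.29) = 3.02° − 0.31° = 2.70°

|T| = -26.4 dB, ∠T = 2.7°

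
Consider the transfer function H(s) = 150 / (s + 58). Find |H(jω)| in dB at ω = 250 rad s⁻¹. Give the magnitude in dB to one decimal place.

-4.7 dB

|j250 + 58| = √(250² + 58²) = 256.6
|H(j250)| = 150 / 256.6 = 0.58448
20 log₁₀(0.58448) = -4.66 dB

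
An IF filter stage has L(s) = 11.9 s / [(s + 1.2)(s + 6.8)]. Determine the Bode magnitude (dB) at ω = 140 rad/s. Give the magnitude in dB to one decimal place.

-21.4 dB

|j140| = 140
|j140 + 1.2| = √(140² + 1.2²) = 140
|j140 + 6.8| = √(140² + 6.8²) = 140.2
|L(j140)| = 11.9 × 140 / (140 × 140.2) = 0.084897
20 log₁₀(0.084897) = -21.42 dB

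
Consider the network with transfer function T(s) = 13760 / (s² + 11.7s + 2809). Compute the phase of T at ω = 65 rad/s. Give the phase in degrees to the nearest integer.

-152°

∠[(j65)² + 11.7(j65) + 2809] = ∠[-1416 + j760.5] = 151.76°
∠T(j65) = −151.76° = -151.76°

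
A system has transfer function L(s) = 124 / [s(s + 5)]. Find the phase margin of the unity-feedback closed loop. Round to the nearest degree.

Gain crossover: |L(jω)| = 1 at ω ≈ 10.6 rad s⁻¹.
∠L(j10.6) = −90° − arctan(10.6/5) ≈ -154.72°
PM = 180° + (-154.72°) = 25.28°

25°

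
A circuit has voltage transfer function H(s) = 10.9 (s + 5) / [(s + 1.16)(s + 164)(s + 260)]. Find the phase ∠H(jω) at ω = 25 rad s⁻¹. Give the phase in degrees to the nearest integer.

-23 deg

∠(j25 + 5) = arctan(25/5) = 78.69°
∠(j25 + 1.16) = arctan(25/1.16) = 87.34°
∠(j25 + 164) = arctan(25/164) = 8.67°
∠(j25 + 260) = arctan(25/260) = 5.49°
∠H(j25) = 78.69° − (87.34° + 8.67° + 5.49°) = -22.81°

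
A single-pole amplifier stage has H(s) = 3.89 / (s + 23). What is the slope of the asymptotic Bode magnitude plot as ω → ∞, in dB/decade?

-20 dB/decade

With 0 zeros and 1 pole, the high-frequency asymptotic slope is 20 × (0 − 1) = -20 dB/decade.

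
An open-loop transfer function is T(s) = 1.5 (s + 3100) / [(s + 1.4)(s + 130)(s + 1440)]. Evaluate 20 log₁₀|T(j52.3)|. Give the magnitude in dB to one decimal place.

|j52.3 + 3100| = √(52.3² + 3100²) = 3100
|j52.3 + 1.4| = √(52.3² + 1.4²) = 52.32
|j52.3 + 130| = √(52.3² + 130²) = 140.1
|j52.3 + 1440| = √(52.3² + 1440²) = 1441
|T(j52.3)| = 1.5 × 3100 / (52.32 × 140.1 × 1441) = 0.00044024
20 log₁₀(0.00044024) = -67.13 dB

-67.1 dB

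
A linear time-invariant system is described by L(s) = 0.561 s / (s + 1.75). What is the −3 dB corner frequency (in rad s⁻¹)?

1.75 rad s⁻¹

For a single-pole high-pass, the −3 dB point is at the pole: ω = 1.75 rad s⁻¹.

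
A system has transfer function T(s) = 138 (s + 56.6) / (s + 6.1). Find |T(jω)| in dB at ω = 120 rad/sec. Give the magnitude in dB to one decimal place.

43.7 dB

|j120 + 56.6| = √(120² + 56.6²) = 132.7
|j120 + 6.1| = √(120² + 6.1²) = 120.2
|T(j120)| = 138 × 132.7 / 120.2 = 152.38
20 log₁₀(152.38) = 43.66 dB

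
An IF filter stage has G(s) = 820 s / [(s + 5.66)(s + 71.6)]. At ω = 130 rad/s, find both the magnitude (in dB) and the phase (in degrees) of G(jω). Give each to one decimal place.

|G| = 14.8 dB, ∠G = -58.7°

|j130| = 130
|j130 + 5.66| = √(130² + 5.66²) = 130.1
|j130 + 71.6| = √(130² + 71.6²) = 148.4
|G(j130)| = 820 × 130 / (130.1 × 148.4) = 5.5199
20 log₁₀(5.5199) = 14.84 dB
∠(j130) = 90.00°
∠(j130 + 5.66) = arctan(130/5.66) = 87.51°
∠(j130 + 71.6) = arctan(130/71.6) = 61.16°
∠G(j130) = 90.00° − (87.51° + 61.16°) = -58.66°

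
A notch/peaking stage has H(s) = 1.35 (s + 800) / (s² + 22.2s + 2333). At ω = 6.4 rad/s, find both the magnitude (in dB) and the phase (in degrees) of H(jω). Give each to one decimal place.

|j6.4 + 800| = √(6.4² + 800²) = 800
|(j6.4)² + 22.2(j6.4) + 2333| = |2292 + j142.08| = 2296
|H(j6.4)| = 1.35 × 800 / 2296 = 0.47031
20 log₁₀(0.47031) = -6.55 dB
∠(j6.4 + 800) = arctan(6.4/800) = 0.46°
∠[(j6.4)² + 22.2(j6.4) + 2333] = ∠[2292 + j142.08] = 3.55°
∠H(j6.4) = 0.46° − 3.55° = -3.09°

|H| = -6.6 dB, ∠H = -3.1°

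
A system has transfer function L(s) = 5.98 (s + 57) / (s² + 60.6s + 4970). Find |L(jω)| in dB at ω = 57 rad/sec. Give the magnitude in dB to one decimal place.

|j57 + 57| = √(57² + 57²) = 80.61
|(j57)² + 60.6(j57) + 4970| = |1721 + j3454.2| = 3859
|L(j57)| = 5.98 × 80.61 / 3859 = 0.12491
20 log₁₀(0.12491) = -18.07 dB

-18.1 dB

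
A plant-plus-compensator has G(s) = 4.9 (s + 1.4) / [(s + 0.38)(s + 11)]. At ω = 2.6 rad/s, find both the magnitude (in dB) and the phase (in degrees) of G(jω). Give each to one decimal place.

|G| = -6.2 dB, ∠G = -33.3°

|j2.6 + 1.4| = √(2.6² + 1.4²) = 2.953
|j2.6 + 0.38| = √(2.6² + 0.38²) = 2.628
|j2.6 + 11| = √(2.6² + 11²) = 11.3
|G(j2.6)| = 4.9 × 2.953 / (2.628 × 11.3) = 0.48718
20 log₁₀(0.48718) = -6.25 dB
∠(j2.6 + 1.4) = arctan(2.6/1.4) = 61.70°
∠(j2.6 + 0.38) = arctan(2.6/0.38) = 81.68°
∠(j2.6 + 11) = arctan(2.6/11) = 13.30°
∠G(j2.6) = 61.70° − (81.68° + 13.30°) = -33.28°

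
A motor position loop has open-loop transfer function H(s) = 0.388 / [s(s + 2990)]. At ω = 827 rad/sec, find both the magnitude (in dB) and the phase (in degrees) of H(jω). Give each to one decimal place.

|H| = -136.4 dB, ∠H = -105.5°

|j827 + 2990| = √(827² + 2990²) = 3102
|j827| = 827
|H(j827)| = 0.388 / (3102 × 827) = 1.5123e-07
20 log₁₀(1.5123e-07) = -136.41 dB
∠(j827 + 2990) = arctan(827/2990) = 15.46°
∠(j827) = 90.00°
∠H(j827) = − (15.46° + 90.00°) = -105.46°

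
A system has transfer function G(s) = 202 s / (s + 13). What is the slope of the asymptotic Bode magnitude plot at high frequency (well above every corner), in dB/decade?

0 dB/decade

With 1 zero and 1 pole, the high-frequency asymptotic slope is 20 × (1 − 1) = 0 dB/decade.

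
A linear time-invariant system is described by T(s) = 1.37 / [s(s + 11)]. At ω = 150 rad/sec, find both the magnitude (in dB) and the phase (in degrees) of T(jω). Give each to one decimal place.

|T| = -84.3 dB, ∠T = -175.8°

|j150 + 11| = √(150² + 11²) = 150.4
|j150| = 150
|T(j150)| = 1.37 / (150.4 × 150) = 6.0726e-05
20 log₁₀(6.0726e-05) = -84.33 dB
∠(j150 + 11) = arctan(150/11) = 85.81°
∠(j150) = 90.00°
∠T(j150) = − (85.81° + 90.00°) = -175.81°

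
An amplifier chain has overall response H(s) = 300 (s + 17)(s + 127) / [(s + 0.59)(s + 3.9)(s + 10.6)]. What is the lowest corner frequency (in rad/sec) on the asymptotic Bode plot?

0.59 rad/sec

Break frequencies occur at each pole and zero magnitude: 0.59 rad/sec, 3.9 rad/sec, 10.6 rad/sec, 17 rad/sec, 127 rad/sec.
The lowest is 0.59 rad/sec.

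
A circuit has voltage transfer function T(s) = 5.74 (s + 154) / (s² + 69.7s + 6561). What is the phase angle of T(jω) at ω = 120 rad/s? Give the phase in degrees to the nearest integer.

-95°

∠(j120 + 154) = arctan(120/154) = 37.93°
∠[(j120)² + 69.7(j120) + 6561] = ∠[-7839 + j8364] = 133.14°
∠T(j120) = 37.93° − 133.14° = -95.22°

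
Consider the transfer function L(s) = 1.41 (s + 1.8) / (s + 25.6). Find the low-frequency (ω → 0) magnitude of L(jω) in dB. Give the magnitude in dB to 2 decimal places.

L(0) = 1.41 × 1.8 / 25.6 = 0.099141
20 log₁₀(0.099141) = -20.075 dB

-20.07 dB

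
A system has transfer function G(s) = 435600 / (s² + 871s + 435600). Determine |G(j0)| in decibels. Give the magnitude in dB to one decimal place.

G(0) = 435600 / 435600 = 1
20 log₁₀(1) = 0.00 dB

0.0 dB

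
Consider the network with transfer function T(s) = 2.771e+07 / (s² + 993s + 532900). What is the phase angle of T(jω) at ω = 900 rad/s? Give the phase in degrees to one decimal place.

-107.2°

∠[(j900)² + 993(j900) + 532900] = ∠[-2.771e+05 + j8.937e+05] = 107.23°
∠T(j900) = −107.23° = -107.23°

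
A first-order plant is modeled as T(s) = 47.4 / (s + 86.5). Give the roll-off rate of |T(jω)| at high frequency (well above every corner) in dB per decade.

-20 dB/decade

With 0 zeros and 1 pole, the high-frequency asymptotic slope is 20 × (0 − 1) = -20 dB/decade.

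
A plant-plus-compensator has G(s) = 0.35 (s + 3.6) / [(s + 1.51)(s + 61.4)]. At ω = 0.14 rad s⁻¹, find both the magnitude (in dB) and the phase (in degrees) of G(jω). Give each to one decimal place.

|j0.14 + 3.6| = √(0.14² + 3.6²) = 3.603
|j0.14 + 1.51| = √(0.14² + 1.51²) = 1.516
|j0.14 + 61.4| = √(0.14² + 61.4²) = 61.4
|G(j0.14)| = 0.35 × 3.603 / (1.516 × 61.4) = 0.013542
20 log₁₀(0.013542) = -37.37 dB
∠(j0.14 + 3.6) = arctan(0.14/3.6) = 2.23°
∠(j0.14 + 1.51) = arctan(0.14/1.51) = 5.30°
∠(j0.14 + 61.4) = arctan(0.14/61.4) = 0.13°
∠G(j0.14) = 2.23° − (5.30° + 0.13°) = -3.20°

|G| = -37.4 dB, ∠G = -3.2 deg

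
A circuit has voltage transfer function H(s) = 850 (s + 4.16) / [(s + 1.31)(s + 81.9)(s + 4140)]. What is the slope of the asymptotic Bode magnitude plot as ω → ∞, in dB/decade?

With 1 zero and 3 poles, the high-frequency asymptotic slope is 20 × (1 − 3) = -40 dB/decade.

-40 dB/decade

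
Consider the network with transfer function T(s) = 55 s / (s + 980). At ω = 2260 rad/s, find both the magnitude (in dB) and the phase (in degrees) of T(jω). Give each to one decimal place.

|j2260| = 2260
|j2260 + 980| = √(2260² + 980²) = 2463
|T(j2260)| = 55 × 2260 / 2463 = 50.46
20 log₁₀(50.46) = 34.06 dB
∠(j2260) = 90.00°
∠(j2260 + 980) = arctan(2260/980) = 66.56°
∠T(j2260) = 90.00° − 66.56° = 23.44°

|T| = 34.1 dB, ∠T = 23.4 deg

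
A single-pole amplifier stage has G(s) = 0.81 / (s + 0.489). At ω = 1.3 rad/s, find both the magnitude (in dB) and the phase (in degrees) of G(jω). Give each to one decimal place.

|j1.3 + 0.489| = √(1.3² + 0.489²) = 1.389
|G(j1.3)| = 0.81 / 1.389 = 0.58318
20 log₁₀(0.58318) = -4.68 dB
∠(j1.3 + 0.489) = arctan(1.3/0.489) = 69.39°
∠G(j1.3) = −69.39° = -69.39°

|G| = -4.7 dB, ∠G = -69.4°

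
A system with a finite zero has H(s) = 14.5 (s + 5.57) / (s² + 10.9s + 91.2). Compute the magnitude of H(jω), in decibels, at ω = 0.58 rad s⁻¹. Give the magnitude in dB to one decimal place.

|j0.58 + 5.57| = √(0.58² + 5.57²) = 5.6
|(j0.58)² + 10.9(j0.58) + 91.2| = |90.864 + j6.322| = 91.08
|H(j0.58)| = 14.5 × 5.6 / 91.08 = 0.89151
20 log₁₀(0.89151) = -1.00 dB

-1.0 dB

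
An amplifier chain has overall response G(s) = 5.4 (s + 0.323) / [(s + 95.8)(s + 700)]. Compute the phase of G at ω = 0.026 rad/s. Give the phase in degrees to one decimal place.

∠(j0.026 + 0.323) = arctan(0.026/0.323) = 4.60°
∠(j0.026 + 95.8) = arctan(0.026/95.8) = 0.02°
∠(j0.026 + 700) = arctan(0.026/700) = 0.00°
∠G(j0.026) = 4.60° − (0.02° + 0.00°) = 4.58°

4.6°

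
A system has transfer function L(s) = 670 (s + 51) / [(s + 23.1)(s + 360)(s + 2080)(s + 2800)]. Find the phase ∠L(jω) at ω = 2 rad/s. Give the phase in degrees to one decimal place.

-3.1°

∠(j2 + 51) = arctan(2/51) = 2.25°
∠(j2 + 23.1) = arctan(2/23.1) = 4.95°
∠(j2 + 360) = arctan(2/360) = 0.32°
∠(j2 + 2080) = arctan(2/2080) = 0.06°
∠(j2 + 2800) = arctan(2/2800) = 0.04°
∠L(j2) = 2.25° − (4.95° + 0.32° + 0.06° + 0.04°) = -3.12°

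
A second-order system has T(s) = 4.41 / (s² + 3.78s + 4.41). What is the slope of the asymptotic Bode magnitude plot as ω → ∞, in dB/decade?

-40 dB/decade

With 0 zeros and 2 poles, the high-frequency asymptotic slope is 20 × (0 − 2) = -40 dB/decade.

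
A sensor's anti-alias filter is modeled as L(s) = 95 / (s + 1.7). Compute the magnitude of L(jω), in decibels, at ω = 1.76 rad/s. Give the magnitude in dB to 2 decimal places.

|j1.76 + 1.7| = √(1.76² + 1.7²) = 2.447
|L(j1.76)| = 95 / 2.447 = 38.824
20 log₁₀(38.824) = 31.782 dB

31.78 dB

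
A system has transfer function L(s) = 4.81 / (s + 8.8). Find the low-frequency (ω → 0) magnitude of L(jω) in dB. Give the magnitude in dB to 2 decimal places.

-5.25 dB

L(0) = 4.81 / 8.8 = 0.54659
20 log₁₀(0.54659) = -5.247 dB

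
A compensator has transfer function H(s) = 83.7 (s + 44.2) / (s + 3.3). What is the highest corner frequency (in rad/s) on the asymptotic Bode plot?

44.2 rad/s

Break frequencies occur at each pole and zero magnitude: 3.3 rad/s, 44.2 rad/s.
The highest is 44.2 rad/s.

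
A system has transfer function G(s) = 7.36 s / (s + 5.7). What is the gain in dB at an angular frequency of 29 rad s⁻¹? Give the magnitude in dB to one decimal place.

17.2 dB

|j29| = 29
|j29 + 5.7| = √(29² + 5.7²) = 29.55
|G(j29)| = 7.36 × 29 / 29.55 = 7.2218
20 log₁₀(7.2218) = 17.17 dB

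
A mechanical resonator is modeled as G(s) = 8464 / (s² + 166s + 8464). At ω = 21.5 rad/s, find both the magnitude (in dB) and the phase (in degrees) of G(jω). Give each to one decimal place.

|G| = -0.3 dB, ∠G = -24.0 deg

|(j21.5)² + 166(j21.5) + 8464| = |8001.8 + j3569| = 8762
|G(j21.5)| = 8464 / 8762 = 0.96603
20 log₁₀(0.96603) = -0.30 dB
∠[(j21.5)² + 166(j21.5) + 8464] = ∠[8001.8 + j3569] = 24.04°
∠G(j21.5) = −24.04° = -24.04°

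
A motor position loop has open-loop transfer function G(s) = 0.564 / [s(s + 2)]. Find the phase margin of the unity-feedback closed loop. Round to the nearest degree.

Gain crossover: |G(jω)| = 1 at ω ≈ 0.279 rad/sec.
∠G(j0.279) = −90° − arctan(0.279/2) ≈ -97.95°
PM = 180° + (-97.95°) = 82.05°

82°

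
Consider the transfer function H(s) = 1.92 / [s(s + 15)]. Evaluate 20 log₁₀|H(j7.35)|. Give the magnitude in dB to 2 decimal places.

-36.12 dB

|j7.35 + 15| = √(7.35² + 15²) = 16.7
|j7.35| = 7.35
|H(j7.35)| = 1.92 / (16.7 × 7.35) = 0.015638
20 log₁₀(0.015638) = -36.116 dB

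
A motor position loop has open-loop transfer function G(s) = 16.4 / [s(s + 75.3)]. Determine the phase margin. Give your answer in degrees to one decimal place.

Gain crossover: |G(jω)| = 1 at ω ≈ 0.218 rad s⁻¹.
∠G(j0.218) = −90° − arctan(0.218/75.3) ≈ -90.17°
PM = 180° + (-90.17°) = 89.83°

89.8 deg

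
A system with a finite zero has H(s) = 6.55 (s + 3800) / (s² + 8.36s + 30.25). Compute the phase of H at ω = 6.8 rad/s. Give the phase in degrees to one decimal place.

-105.6°

∠(j6.8 + 3800) = arctan(6.8/3800) = 0.10°
∠[(j6.8)² + 8.36(j6.8) + 30.25] = ∠[-15.99 + j56.848] = 105.71°
∠H(j6.8) = 0.10° − 105.71° = -105.61°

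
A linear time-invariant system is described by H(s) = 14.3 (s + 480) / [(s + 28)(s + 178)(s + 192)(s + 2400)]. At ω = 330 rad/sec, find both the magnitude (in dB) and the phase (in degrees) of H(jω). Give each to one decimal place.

|H| = -142.8 dB, ∠H = -179.9°

|j330 + 480| = √(330² + 480²) = 582.5
|j330 + 28| = √(330² + 28²) = 331.2
|j330 + 178| = √(330² + 178²) = 374.9
|j330 + 192| = √(330² + 192²) = 381.8
|j330 + 2400| = √(330² + 2400²) = 2423
|H(j330)| = 14.3 × 582.5 / (331.2 × 374.9 × 381.8 × 2423) = 7.2525e-08
20 log₁₀(7.2525e-08) = -142.79 dB
∠(j330 + 480) = arctan(330/480) = 34.51°
∠(j330 + 28) = arctan(330/28) = 85.15°
∠(j330 + 178) = arctan(330/178) = 61.66°
∠(j330 + 192) = arctan(330/192) = 59.81°
∠(j330 + 2400) = arctan(330/2400) = 7.83°
∠H(j330) = 34.51° − (85.15° + 61.66° + 59.81° + 7.83°) = -179.94°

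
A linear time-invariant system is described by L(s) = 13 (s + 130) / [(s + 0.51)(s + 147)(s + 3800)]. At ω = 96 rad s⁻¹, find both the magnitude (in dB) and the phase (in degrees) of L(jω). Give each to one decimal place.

|j96 + 130| = √(96² + 130²) = 161.6
|j96 + 0.51| = √(96² + 0.51²) = 96
|j96 + 147| = √(96² + 147²) = 175.6
|j96 + 3800| = √(96² + 3800²) = 3801
|L(j96)| = 13 × 161.6 / (96 × 175.6 × 3801) = 3.279e-05
20 log₁₀(3.279e-05) = -89.69 dB
∠(j96 + 130) = arctan(96/130) = 36.44°
∠(j96 + 0.51) = arctan(96/0.51) = 89.70°
∠(j96 + 147) = arctan(96/147) = 33.15°
∠(j96 + 3800) = arctan(96/3800) = 1.45°
∠L(j96) = 36.44° − (89.70° + 33.15° + 1.45°) = -87.85°

|L| = -89.7 dB, ∠L = -87.8°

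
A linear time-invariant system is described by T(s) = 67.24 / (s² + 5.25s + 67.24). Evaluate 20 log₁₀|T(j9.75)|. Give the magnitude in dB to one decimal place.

1.2 dB

|(j9.75)² + 5.25(j9.75) + 67.24| = |-27.823 + j51.188| = 58.26
|T(j9.75)| = 67.24 / 58.26 = 1.1541
20 log₁₀(1.1541) = 1.25 dB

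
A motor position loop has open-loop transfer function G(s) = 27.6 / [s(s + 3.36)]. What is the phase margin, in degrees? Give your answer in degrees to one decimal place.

Gain crossover: |G(jω)| = 1 at ω ≈ 4.75 rad s⁻¹.
∠G(j4.75) = −90° − arctan(4.75/3.36) ≈ -144.70°
PM = 180° + (-144.70°) = 35.30°

35.3°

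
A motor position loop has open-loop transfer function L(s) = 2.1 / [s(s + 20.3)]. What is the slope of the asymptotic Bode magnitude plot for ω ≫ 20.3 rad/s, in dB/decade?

-40 dB/decade

With 0 zeros and 2 poles, the high-frequency asymptotic slope is 20 × (0 − 2) = -40 dB/decade.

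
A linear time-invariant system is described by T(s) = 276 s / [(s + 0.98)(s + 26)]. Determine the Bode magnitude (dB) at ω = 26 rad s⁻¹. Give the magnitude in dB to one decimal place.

|j26| = 26
|j26 + 0.98| = √(26² + 0.98²) = 26.02
|j26 + 26| = √(26² + 26²) = 36.77
|T(j26)| = 276 × 26 / (26.02 × 36.77) = 7.5009
20 log₁₀(7.5009) = 17.50 dB

17.5 dB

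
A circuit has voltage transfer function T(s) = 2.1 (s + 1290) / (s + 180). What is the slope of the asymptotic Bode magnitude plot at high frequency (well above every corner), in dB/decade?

0 dB/decade

With 1 zero and 1 pole, the high-frequency asymptotic slope is 20 × (1 − 1) = 0 dB/decade.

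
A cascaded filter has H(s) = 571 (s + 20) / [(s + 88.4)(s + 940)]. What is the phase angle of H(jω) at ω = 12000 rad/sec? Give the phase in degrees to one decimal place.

∠(j12000 + 20) = arctan(12000/20) = 89.90°
∠(j12000 + 88.4) = arctan(12000/88.4) = 89.58°
∠(j12000 + 940) = arctan(12000/940) = 85.52°
∠H(j12000) = 89.90° − (89.58° + 85.52°) = -85.19°

-85.2°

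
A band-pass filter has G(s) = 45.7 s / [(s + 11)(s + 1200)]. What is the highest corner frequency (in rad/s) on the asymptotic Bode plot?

1200 rad/s

Break frequencies occur at each pole and zero magnitude: 11 rad/s, 1200 rad/s.
The highest is 1200 rad/s.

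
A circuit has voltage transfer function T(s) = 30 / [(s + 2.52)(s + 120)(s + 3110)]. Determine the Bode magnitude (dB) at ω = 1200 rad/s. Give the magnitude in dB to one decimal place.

-164.1 dB

|j1200 + 2.52| = √(1200² + 2.52²) = 1200
|j1200 + 120| = √(1200² + 120²) = 1206
|j1200 + 3110| = √(1200² + 3110²) = 3333
|T(j1200)| = 30 / (1200 × 1206 × 3333) = 6.2187e-09
20 log₁₀(6.2187e-09) = -164.13 dB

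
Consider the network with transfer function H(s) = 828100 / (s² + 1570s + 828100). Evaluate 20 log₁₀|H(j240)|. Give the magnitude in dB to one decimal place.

-0.3 dB

|(j240)² + 1570(j240) + 828100| = |7.705e+05 + j3.768e+05| = 8.577e+05
|H(j240)| = 828100 / 8.577e+05 = 0.96549
20 log₁₀(0.96549) = -0.31 dB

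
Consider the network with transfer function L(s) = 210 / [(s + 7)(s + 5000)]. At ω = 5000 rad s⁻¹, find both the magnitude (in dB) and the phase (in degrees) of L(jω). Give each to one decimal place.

|j5000 + 7| = √(5000² + 7²) = 5000
|j5000 + 5000| = √(5000² + 5000²) = 7071
|L(j5000)| = 210 / (5000 × 7071) = 5.9397e-06
20 log₁₀(5.9397e-06) = -104.52 dB
∠(j5000 + 7) = arctan(5000/7) = 89.92°
∠(j5000 + 5000) = arctan(5000/5000) = 45.00°
∠L(j5000) = − (89.92° + 45.00°) = -134.92°

|L| = -104.5 dB, ∠L = -134.9°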